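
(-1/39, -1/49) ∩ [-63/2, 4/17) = (-1/39, -1/49)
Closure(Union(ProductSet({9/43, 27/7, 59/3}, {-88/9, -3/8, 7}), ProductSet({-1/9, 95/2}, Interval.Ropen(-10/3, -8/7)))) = Union(ProductSet({-1/9, 95/2}, Interval(-10/3, -8/7)), ProductSet({9/43, 27/7, 59/3}, {-88/9, -3/8, 7}))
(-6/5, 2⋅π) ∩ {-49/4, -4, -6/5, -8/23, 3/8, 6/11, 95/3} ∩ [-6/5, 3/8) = {-8/23}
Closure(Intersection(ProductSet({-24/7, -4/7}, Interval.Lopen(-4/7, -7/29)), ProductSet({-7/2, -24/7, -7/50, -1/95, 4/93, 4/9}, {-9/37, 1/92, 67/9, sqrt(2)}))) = ProductSet({-24/7}, {-9/37})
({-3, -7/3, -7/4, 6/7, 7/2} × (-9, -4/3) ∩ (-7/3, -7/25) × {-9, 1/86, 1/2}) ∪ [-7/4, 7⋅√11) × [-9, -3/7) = [-7/4, 7⋅√11) × [-9, -3/7)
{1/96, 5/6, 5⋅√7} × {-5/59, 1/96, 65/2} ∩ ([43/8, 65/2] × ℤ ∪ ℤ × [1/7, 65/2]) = ∅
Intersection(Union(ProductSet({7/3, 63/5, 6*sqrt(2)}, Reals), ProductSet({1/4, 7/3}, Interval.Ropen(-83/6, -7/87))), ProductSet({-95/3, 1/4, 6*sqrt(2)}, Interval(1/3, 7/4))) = ProductSet({6*sqrt(2)}, Interval(1/3, 7/4))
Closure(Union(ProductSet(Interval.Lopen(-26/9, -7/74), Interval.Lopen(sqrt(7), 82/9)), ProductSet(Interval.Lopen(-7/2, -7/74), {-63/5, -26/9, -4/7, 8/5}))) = Union(ProductSet({-26/9, -7/74}, Interval(sqrt(7), 82/9)), ProductSet(Interval(-7/2, -7/74), {-63/5, -26/9, -4/7, 8/5}), ProductSet(Interval(-26/9, -7/74), {82/9, sqrt(7)}), ProductSet(Interval.Lopen(-26/9, -7/74), Interval.Lopen(sqrt(7), 82/9)))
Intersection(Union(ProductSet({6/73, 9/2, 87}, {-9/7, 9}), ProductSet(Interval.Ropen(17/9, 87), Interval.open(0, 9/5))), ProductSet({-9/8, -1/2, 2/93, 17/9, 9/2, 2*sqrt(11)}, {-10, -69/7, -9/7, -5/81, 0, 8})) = ProductSet({9/2}, {-9/7})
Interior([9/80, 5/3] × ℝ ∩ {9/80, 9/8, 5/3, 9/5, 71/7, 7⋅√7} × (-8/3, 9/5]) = ∅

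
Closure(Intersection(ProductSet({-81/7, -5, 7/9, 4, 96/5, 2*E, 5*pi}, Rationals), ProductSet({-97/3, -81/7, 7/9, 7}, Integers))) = ProductSet({-81/7, 7/9}, Integers)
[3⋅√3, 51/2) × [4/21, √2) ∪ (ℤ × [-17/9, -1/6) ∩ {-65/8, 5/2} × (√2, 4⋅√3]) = [3⋅√3, 51/2) × [4/21, √2)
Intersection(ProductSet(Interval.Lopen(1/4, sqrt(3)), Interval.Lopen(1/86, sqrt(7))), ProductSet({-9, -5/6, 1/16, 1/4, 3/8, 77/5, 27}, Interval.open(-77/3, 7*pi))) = ProductSet({3/8}, Interval.Lopen(1/86, sqrt(7)))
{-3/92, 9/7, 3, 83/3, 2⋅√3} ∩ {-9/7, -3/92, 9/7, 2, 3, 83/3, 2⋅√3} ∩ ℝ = {-3/92, 9/7, 3, 83/3, 2⋅√3}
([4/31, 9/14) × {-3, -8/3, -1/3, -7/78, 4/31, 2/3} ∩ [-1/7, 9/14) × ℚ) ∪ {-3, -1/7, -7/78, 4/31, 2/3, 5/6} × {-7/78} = ({-3, -1/7, -7/78, 4/31, 2/3, 5/6} × {-7/78}) ∪ ([4/31, 9/14) × {-3, -8/3, -1/3, -7/78, 4/31, 2/3})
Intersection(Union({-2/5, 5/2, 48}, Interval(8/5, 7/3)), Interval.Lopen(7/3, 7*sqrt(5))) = {5/2}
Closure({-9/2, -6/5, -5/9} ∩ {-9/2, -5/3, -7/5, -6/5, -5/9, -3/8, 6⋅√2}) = {-9/2, -6/5, -5/9}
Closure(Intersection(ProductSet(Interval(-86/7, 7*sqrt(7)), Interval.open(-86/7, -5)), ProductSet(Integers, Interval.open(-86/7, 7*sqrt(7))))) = ProductSet(Range(-12, 19, 1), Interval(-86/7, -5))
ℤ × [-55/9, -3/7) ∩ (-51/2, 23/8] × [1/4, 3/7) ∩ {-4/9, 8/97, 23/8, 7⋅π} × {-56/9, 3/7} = ∅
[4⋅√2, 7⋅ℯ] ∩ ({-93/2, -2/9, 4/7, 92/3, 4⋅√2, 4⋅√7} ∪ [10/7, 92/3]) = [4⋅√2, 7⋅ℯ]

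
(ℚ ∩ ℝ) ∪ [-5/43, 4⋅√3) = ℚ ∪ [-5/43, 4⋅√3)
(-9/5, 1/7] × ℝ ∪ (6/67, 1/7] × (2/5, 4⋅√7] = (-9/5, 1/7] × ℝ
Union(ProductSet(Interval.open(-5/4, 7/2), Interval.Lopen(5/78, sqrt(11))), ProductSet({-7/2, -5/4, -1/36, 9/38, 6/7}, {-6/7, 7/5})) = Union(ProductSet({-7/2, -5/4, -1/36, 9/38, 6/7}, {-6/7, 7/5}), ProductSet(Interval.open(-5/4, 7/2), Interval.Lopen(5/78, sqrt(11))))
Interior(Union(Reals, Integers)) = Reals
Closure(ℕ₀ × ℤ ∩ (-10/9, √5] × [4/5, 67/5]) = {0, 1, 2} × {1, 2, …, 13}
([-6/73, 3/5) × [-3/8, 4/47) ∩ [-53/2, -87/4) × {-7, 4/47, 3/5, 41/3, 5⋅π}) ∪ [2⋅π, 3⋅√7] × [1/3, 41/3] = [2⋅π, 3⋅√7] × [1/3, 41/3]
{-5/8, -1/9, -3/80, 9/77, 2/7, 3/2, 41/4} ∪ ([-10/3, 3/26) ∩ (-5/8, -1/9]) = [-5/8, -1/9] ∪ {-3/80, 9/77, 2/7, 3/2, 41/4}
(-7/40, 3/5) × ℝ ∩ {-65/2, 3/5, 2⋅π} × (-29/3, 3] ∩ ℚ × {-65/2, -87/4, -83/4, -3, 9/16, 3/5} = ∅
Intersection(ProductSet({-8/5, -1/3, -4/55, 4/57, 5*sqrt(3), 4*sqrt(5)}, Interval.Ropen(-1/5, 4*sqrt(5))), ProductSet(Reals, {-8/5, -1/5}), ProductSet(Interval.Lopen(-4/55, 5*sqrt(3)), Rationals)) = ProductSet({4/57, 5*sqrt(3)}, {-1/5})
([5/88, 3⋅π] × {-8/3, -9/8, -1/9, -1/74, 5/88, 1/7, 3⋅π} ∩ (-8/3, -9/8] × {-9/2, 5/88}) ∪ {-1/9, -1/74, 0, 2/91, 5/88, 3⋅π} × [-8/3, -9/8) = {-1/9, -1/74, 0, 2/91, 5/88, 3⋅π} × [-8/3, -9/8)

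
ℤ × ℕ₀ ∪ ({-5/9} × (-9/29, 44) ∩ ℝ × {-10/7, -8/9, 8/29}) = (ℤ × ℕ₀) ∪ ({-5/9} × {8/29})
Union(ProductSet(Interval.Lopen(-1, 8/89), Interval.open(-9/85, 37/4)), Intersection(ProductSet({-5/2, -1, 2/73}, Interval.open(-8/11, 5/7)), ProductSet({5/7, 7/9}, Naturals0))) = ProductSet(Interval.Lopen(-1, 8/89), Interval.open(-9/85, 37/4))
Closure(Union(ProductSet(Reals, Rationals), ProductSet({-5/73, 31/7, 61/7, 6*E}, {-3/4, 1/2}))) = ProductSet(Reals, Reals)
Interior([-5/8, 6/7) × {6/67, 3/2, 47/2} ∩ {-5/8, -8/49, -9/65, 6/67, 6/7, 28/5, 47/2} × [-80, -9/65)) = ∅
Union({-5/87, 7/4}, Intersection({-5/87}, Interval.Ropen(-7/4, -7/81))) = {-5/87, 7/4}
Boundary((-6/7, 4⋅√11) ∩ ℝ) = {-6/7, 4⋅√11}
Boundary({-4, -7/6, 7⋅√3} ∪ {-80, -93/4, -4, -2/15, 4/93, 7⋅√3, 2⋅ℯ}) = {-80, -93/4, -4, -7/6, -2/15, 4/93, 7⋅√3, 2⋅ℯ}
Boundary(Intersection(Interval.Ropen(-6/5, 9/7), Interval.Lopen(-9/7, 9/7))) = {-6/5, 9/7}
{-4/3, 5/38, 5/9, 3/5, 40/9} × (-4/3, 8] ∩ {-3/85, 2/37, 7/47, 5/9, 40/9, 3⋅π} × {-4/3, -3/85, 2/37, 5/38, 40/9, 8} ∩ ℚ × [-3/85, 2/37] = {5/9, 40/9} × {-3/85, 2/37}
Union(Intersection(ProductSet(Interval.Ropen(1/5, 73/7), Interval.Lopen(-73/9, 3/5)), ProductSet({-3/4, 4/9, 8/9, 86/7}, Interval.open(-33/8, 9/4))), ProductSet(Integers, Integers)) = Union(ProductSet({4/9, 8/9}, Interval.Lopen(-33/8, 3/5)), ProductSet(Integers, Integers))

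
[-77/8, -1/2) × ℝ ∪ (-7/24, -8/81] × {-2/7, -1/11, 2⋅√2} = ([-77/8, -1/2) × ℝ) ∪ ((-7/24, -8/81] × {-2/7, -1/11, 2⋅√2})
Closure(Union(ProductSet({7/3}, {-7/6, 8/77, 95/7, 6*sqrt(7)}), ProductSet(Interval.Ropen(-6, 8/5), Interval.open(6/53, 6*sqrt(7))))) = Union(ProductSet({7/3}, {-7/6, 8/77, 95/7, 6*sqrt(7)}), ProductSet({-6, 8/5}, Interval(6/53, 6*sqrt(7))), ProductSet(Interval(-6, 8/5), {6/53, 6*sqrt(7)}), ProductSet(Interval.Ropen(-6, 8/5), Interval.open(6/53, 6*sqrt(7))))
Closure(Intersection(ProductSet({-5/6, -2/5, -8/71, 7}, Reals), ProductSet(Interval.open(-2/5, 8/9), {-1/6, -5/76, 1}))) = ProductSet({-8/71}, {-1/6, -5/76, 1})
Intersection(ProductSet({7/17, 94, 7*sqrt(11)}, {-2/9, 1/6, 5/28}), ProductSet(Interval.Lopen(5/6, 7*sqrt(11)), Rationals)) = ProductSet({7*sqrt(11)}, {-2/9, 1/6, 5/28})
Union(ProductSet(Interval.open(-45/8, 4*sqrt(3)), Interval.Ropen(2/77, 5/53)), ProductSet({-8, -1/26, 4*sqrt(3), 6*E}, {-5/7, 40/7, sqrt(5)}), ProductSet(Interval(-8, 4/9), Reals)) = Union(ProductSet({-8, -1/26, 4*sqrt(3), 6*E}, {-5/7, 40/7, sqrt(5)}), ProductSet(Interval(-8, 4/9), Reals), ProductSet(Interval.open(-45/8, 4*sqrt(3)), Interval.Ropen(2/77, 5/53)))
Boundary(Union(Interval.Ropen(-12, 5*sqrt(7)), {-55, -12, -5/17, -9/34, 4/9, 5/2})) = {-55, -12, 5*sqrt(7)}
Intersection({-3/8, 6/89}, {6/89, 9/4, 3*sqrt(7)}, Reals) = {6/89}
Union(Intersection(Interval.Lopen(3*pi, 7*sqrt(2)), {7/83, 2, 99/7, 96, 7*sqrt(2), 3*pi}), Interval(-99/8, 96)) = Interval(-99/8, 96)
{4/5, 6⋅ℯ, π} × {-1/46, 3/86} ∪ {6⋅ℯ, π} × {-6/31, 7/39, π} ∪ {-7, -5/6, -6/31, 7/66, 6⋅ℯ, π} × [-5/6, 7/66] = ({6⋅ℯ, π} × {-6/31, 7/39, π}) ∪ ({4/5, 6⋅ℯ, π} × {-1/46, 3/86}) ∪ ({-7, -5/6, -6/31, 7/66, 6⋅ℯ, π} × [-5/6, 7/66])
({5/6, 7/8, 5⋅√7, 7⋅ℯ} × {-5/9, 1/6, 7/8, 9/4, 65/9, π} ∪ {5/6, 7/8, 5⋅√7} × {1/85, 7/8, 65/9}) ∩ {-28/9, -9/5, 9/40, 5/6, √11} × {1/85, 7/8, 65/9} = {5/6} × {1/85, 7/8, 65/9}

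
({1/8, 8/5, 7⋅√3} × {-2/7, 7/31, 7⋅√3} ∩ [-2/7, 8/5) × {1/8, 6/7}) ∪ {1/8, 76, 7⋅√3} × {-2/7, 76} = {1/8, 76, 7⋅√3} × {-2/7, 76}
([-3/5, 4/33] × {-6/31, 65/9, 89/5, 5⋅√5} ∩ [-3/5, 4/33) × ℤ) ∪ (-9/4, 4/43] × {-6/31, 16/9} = (-9/4, 4/43] × {-6/31, 16/9}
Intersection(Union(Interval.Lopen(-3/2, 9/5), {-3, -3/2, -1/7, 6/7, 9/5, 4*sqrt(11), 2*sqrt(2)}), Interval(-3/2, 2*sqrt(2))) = Union({2*sqrt(2)}, Interval(-3/2, 9/5))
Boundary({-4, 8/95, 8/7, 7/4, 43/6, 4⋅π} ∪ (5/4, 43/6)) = {-4, 8/95, 8/7, 5/4, 43/6, 4⋅π}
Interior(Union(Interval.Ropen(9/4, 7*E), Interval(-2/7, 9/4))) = Interval.open(-2/7, 7*E)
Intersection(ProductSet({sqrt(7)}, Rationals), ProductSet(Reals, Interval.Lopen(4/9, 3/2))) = ProductSet({sqrt(7)}, Intersection(Interval.Lopen(4/9, 3/2), Rationals))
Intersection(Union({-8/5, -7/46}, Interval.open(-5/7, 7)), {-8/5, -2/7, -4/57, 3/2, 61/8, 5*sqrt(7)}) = {-8/5, -2/7, -4/57, 3/2}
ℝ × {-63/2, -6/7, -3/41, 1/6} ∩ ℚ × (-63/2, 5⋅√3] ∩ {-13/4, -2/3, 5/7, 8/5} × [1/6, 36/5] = {-13/4, -2/3, 5/7, 8/5} × {1/6}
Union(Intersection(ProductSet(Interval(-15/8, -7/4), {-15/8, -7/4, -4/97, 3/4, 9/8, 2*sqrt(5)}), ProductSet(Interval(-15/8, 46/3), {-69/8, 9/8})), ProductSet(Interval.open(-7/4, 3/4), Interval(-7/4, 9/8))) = Union(ProductSet(Interval(-15/8, -7/4), {9/8}), ProductSet(Interval.open(-7/4, 3/4), Interval(-7/4, 9/8)))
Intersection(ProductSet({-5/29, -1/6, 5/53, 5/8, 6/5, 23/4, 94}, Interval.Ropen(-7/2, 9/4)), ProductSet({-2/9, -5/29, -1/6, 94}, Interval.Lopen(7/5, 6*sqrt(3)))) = ProductSet({-5/29, -1/6, 94}, Interval.open(7/5, 9/4))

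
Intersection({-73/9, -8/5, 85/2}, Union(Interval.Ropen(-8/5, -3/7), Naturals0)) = {-8/5}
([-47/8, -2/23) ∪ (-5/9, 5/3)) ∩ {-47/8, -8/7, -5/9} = {-47/8, -8/7, -5/9}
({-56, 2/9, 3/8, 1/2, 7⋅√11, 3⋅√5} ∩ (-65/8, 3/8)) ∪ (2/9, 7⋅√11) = [2/9, 7⋅√11)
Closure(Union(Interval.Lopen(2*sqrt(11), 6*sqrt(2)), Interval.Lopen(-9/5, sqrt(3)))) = Union(Interval(-9/5, sqrt(3)), Interval(2*sqrt(11), 6*sqrt(2)))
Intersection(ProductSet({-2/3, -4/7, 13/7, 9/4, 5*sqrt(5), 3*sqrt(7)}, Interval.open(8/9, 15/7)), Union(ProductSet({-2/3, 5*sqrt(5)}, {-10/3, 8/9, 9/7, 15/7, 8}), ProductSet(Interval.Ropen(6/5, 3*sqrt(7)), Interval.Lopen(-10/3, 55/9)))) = Union(ProductSet({-2/3, 5*sqrt(5)}, {9/7}), ProductSet({13/7, 9/4}, Interval.open(8/9, 15/7)))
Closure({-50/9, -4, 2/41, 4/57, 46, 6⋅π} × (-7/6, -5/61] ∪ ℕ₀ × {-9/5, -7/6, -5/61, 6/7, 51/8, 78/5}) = (ℕ₀ × {-9/5, -7/6, -5/61, 6/7, 51/8, 78/5}) ∪ ({-50/9, -4, 2/41, 4/57, 46, 6⋅π} × [-7/6, -5/61])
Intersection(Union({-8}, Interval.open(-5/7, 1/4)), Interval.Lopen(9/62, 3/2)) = Interval.open(9/62, 1/4)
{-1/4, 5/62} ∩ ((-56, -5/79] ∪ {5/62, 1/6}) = {-1/4, 5/62}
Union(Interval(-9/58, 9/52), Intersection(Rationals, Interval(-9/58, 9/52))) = Union(Intersection(Interval(-9/58, 9/52), Rationals), Interval(-9/58, 9/52))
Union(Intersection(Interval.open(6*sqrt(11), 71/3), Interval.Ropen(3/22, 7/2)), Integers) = Integers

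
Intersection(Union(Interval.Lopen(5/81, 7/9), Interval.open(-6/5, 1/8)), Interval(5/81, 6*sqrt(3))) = Interval(5/81, 7/9)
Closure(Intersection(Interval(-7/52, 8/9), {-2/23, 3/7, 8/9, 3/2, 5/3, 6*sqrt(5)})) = {-2/23, 3/7, 8/9}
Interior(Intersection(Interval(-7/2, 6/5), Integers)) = EmptySet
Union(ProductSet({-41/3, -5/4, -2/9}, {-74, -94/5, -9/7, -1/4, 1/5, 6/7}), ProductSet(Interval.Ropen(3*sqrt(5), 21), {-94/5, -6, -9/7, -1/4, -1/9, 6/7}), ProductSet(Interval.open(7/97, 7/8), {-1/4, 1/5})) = Union(ProductSet({-41/3, -5/4, -2/9}, {-74, -94/5, -9/7, -1/4, 1/5, 6/7}), ProductSet(Interval.open(7/97, 7/8), {-1/4, 1/5}), ProductSet(Interval.Ropen(3*sqrt(5), 21), {-94/5, -6, -9/7, -1/4, -1/9, 6/7}))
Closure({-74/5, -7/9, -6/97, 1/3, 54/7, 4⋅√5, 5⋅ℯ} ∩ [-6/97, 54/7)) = {-6/97, 1/3}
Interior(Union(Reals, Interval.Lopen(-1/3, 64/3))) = Interval(-oo, oo)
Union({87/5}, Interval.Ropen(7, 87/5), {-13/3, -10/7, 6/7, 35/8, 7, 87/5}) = Union({-13/3, -10/7, 6/7, 35/8}, Interval(7, 87/5))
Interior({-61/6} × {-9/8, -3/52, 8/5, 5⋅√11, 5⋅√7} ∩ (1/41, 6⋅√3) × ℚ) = ∅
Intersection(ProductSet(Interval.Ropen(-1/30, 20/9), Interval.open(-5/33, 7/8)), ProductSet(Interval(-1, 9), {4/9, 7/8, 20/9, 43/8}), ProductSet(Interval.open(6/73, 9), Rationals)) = ProductSet(Interval.open(6/73, 20/9), {4/9})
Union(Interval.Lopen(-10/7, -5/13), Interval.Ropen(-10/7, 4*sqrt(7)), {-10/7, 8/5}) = Interval.Ropen(-10/7, 4*sqrt(7))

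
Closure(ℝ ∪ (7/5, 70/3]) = (-∞, ∞)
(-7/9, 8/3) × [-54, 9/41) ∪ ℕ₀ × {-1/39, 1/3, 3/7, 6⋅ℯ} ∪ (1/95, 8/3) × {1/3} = ((1/95, 8/3) × {1/3}) ∪ (ℕ₀ × {-1/39, 1/3, 3/7, 6⋅ℯ}) ∪ ((-7/9, 8/3) × [-54, 9/41))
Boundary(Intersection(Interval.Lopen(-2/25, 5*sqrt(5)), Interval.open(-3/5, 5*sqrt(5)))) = {-2/25, 5*sqrt(5)}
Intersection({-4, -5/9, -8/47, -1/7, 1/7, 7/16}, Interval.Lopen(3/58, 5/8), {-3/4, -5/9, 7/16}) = {7/16}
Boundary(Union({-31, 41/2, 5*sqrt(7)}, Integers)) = Union({41/2, 5*sqrt(7)}, Integers)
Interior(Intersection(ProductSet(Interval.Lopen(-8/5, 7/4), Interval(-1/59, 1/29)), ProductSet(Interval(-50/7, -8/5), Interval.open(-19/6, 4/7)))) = EmptySet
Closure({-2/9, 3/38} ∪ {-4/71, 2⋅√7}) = {-2/9, -4/71, 3/38, 2⋅√7}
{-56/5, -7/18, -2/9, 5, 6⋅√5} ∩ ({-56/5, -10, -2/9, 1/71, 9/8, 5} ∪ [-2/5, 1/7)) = {-56/5, -7/18, -2/9, 5}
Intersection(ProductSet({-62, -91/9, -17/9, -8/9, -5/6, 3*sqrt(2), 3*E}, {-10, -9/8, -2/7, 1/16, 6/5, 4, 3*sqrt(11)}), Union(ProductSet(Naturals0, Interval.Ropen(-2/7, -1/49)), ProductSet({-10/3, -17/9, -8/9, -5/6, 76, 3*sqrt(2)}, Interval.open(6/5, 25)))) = ProductSet({-17/9, -8/9, -5/6, 3*sqrt(2)}, {4, 3*sqrt(11)})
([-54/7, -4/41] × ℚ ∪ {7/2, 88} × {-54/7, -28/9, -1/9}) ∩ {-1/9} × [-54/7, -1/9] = {-1/9} × (ℚ ∩ [-54/7, -1/9])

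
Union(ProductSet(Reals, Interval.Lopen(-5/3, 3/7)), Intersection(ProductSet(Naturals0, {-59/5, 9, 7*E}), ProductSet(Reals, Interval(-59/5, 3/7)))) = Union(ProductSet(Naturals0, {-59/5}), ProductSet(Reals, Interval.Lopen(-5/3, 3/7)))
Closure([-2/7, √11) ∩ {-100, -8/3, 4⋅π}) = ∅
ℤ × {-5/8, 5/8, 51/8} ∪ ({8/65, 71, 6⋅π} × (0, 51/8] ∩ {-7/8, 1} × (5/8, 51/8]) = ℤ × {-5/8, 5/8, 51/8}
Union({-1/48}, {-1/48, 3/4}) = {-1/48, 3/4}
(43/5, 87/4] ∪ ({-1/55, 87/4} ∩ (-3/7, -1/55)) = (43/5, 87/4]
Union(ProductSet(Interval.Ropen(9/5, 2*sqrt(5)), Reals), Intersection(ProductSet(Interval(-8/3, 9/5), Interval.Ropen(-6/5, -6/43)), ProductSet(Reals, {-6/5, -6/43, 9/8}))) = Union(ProductSet(Interval(-8/3, 9/5), {-6/5}), ProductSet(Interval.Ropen(9/5, 2*sqrt(5)), Reals))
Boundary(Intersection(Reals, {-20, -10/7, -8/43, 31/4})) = {-20, -10/7, -8/43, 31/4}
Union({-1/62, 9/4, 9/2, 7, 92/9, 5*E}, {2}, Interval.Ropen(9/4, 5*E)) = Union({-1/62, 2}, Interval(9/4, 5*E))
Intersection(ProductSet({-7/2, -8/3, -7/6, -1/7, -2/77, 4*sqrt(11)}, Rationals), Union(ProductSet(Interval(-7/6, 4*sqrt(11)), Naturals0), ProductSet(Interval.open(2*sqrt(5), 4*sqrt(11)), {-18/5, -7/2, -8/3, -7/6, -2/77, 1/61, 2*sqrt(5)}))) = ProductSet({-7/6, -1/7, -2/77, 4*sqrt(11)}, Naturals0)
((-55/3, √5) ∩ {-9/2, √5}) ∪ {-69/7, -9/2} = {-69/7, -9/2}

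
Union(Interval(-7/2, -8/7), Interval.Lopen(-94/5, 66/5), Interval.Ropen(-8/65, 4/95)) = Interval.Lopen(-94/5, 66/5)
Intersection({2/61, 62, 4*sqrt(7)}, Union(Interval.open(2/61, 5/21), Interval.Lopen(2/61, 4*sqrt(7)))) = {4*sqrt(7)}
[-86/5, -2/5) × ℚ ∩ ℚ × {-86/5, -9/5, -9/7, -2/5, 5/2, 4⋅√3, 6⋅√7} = (ℚ ∩ [-86/5, -2/5)) × {-86/5, -9/5, -9/7, -2/5, 5/2}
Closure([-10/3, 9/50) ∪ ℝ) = (-∞, ∞)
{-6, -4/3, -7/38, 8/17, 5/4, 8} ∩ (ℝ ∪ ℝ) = {-6, -4/3, -7/38, 8/17, 5/4, 8}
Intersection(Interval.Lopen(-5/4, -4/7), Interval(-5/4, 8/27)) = Interval.Lopen(-5/4, -4/7)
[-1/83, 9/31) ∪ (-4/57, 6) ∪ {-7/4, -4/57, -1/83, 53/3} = {-7/4, 53/3} ∪ [-4/57, 6)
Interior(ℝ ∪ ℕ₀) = ℝ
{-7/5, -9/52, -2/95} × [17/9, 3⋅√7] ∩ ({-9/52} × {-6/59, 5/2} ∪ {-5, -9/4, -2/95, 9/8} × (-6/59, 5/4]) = {-9/52} × {5/2}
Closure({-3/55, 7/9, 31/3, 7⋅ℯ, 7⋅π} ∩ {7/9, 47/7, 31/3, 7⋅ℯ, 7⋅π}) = {7/9, 31/3, 7⋅ℯ, 7⋅π}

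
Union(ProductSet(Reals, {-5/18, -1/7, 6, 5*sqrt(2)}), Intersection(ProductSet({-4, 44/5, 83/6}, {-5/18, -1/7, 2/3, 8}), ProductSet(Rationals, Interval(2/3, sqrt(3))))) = Union(ProductSet({-4, 44/5, 83/6}, {2/3}), ProductSet(Reals, {-5/18, -1/7, 6, 5*sqrt(2)}))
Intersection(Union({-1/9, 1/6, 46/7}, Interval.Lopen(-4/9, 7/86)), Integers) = Range(0, 1, 1)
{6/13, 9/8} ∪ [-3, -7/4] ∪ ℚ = ℚ ∪ [-3, -7/4]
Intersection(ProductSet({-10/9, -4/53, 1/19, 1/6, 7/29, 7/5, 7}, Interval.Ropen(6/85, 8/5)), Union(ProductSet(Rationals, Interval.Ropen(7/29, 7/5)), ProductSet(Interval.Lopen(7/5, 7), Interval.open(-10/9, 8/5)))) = Union(ProductSet({7}, Interval.Ropen(6/85, 8/5)), ProductSet({-10/9, -4/53, 1/19, 1/6, 7/29, 7/5, 7}, Interval.Ropen(7/29, 7/5)))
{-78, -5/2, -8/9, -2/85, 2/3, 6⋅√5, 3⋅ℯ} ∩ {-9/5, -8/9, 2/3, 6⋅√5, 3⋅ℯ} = {-8/9, 2/3, 6⋅√5, 3⋅ℯ}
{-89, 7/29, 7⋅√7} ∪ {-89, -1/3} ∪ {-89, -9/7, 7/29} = {-89, -9/7, -1/3, 7/29, 7⋅√7}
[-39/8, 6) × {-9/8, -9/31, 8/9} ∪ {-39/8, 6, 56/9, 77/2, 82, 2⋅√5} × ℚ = ([-39/8, 6) × {-9/8, -9/31, 8/9}) ∪ ({-39/8, 6, 56/9, 77/2, 82, 2⋅√5} × ℚ)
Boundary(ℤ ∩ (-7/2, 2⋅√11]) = {-3, -2, …, 6}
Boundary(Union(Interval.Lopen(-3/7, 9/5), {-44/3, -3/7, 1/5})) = {-44/3, -3/7, 9/5}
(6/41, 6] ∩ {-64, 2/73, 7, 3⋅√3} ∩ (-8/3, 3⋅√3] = {3⋅√3}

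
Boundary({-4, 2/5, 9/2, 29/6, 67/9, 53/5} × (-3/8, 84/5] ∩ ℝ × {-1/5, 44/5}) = {-4, 2/5, 9/2, 29/6, 67/9, 53/5} × {-1/5, 44/5}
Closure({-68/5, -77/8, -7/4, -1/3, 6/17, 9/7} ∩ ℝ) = {-68/5, -77/8, -7/4, -1/3, 6/17, 9/7}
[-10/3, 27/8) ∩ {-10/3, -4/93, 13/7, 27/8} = {-10/3, -4/93, 13/7}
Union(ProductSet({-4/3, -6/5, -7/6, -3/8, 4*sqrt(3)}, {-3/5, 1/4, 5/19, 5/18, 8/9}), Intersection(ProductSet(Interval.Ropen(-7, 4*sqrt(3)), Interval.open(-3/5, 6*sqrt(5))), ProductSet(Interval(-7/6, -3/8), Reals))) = Union(ProductSet({-4/3, -6/5, -7/6, -3/8, 4*sqrt(3)}, {-3/5, 1/4, 5/19, 5/18, 8/9}), ProductSet(Interval(-7/6, -3/8), Interval.open(-3/5, 6*sqrt(5))))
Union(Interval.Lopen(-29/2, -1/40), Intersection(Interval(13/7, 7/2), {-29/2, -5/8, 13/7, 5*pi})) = Union({13/7}, Interval.Lopen(-29/2, -1/40))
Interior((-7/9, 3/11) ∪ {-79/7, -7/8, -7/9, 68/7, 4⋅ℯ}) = (-7/9, 3/11)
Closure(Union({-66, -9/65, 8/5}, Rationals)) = Reals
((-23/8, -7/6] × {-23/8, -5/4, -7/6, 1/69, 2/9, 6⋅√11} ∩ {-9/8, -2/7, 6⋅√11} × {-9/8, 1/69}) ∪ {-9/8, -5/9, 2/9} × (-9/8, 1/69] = {-9/8, -5/9, 2/9} × (-9/8, 1/69]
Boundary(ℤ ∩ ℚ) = ℤ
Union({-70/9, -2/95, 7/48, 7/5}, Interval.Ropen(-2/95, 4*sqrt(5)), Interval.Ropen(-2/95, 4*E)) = Union({-70/9}, Interval.Ropen(-2/95, 4*E))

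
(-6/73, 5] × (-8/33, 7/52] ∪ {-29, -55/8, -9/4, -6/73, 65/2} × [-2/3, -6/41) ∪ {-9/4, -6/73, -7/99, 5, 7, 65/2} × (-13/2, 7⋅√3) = ((-6/73, 5] × (-8/33, 7/52]) ∪ ({-29, -55/8, -9/4, -6/73, 65/2} × [-2/3, -6/41)) ∪ ({-9/4, -6/73, -7/99, 5, 7, 65/2} × (-13/2, 7⋅√3))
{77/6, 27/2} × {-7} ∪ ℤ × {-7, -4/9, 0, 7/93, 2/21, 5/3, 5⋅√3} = ({77/6, 27/2} × {-7}) ∪ (ℤ × {-7, -4/9, 0, 7/93, 2/21, 5/3, 5⋅√3})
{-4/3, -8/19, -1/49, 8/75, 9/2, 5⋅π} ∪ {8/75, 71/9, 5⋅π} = {-4/3, -8/19, -1/49, 8/75, 9/2, 71/9, 5⋅π}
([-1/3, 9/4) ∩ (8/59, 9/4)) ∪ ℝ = (-∞, ∞)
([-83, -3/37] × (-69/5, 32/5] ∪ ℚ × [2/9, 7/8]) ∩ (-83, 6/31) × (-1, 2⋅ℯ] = ((ℚ ∩ (-83, 6/31)) × [2/9, 7/8]) ∪ ((-83, -3/37] × (-1, 2⋅ℯ])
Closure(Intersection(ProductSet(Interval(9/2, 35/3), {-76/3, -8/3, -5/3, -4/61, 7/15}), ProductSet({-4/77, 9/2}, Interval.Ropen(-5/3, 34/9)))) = ProductSet({9/2}, {-5/3, -4/61, 7/15})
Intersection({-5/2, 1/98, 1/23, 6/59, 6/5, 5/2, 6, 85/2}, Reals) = {-5/2, 1/98, 1/23, 6/59, 6/5, 5/2, 6, 85/2}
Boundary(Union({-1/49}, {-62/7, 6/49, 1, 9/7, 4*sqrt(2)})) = {-62/7, -1/49, 6/49, 1, 9/7, 4*sqrt(2)}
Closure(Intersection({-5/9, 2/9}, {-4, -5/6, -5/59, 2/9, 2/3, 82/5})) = {2/9}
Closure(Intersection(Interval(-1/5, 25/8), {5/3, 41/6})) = {5/3}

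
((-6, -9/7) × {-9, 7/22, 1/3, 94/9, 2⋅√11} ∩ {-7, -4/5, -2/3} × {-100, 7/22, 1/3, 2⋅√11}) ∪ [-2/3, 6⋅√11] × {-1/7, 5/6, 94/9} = [-2/3, 6⋅√11] × {-1/7, 5/6, 94/9}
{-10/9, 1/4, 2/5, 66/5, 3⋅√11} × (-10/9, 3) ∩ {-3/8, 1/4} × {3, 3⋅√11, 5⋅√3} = ∅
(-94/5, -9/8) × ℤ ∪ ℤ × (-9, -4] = (ℤ × (-9, -4]) ∪ ((-94/5, -9/8) × ℤ)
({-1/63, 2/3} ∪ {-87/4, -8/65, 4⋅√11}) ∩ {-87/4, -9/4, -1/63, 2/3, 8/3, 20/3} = {-87/4, -1/63, 2/3}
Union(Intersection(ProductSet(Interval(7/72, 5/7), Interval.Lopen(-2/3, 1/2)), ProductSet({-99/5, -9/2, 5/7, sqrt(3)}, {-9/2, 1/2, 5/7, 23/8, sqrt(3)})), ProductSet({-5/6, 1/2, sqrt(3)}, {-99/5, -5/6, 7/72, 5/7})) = Union(ProductSet({5/7}, {1/2}), ProductSet({-5/6, 1/2, sqrt(3)}, {-99/5, -5/6, 7/72, 5/7}))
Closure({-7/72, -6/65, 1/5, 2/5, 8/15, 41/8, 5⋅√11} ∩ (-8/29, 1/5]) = {-7/72, -6/65, 1/5}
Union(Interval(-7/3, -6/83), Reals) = Interval(-oo, oo)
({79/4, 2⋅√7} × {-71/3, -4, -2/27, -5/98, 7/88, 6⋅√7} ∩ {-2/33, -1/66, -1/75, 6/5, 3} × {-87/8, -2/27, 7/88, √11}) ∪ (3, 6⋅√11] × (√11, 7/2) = (3, 6⋅√11] × (√11, 7/2)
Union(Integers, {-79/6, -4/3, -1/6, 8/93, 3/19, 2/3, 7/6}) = Union({-79/6, -4/3, -1/6, 8/93, 3/19, 2/3, 7/6}, Integers)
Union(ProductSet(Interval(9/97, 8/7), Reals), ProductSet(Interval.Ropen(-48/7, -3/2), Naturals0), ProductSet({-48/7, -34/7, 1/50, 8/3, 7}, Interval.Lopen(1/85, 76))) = Union(ProductSet({-48/7, -34/7, 1/50, 8/3, 7}, Interval.Lopen(1/85, 76)), ProductSet(Interval.Ropen(-48/7, -3/2), Naturals0), ProductSet(Interval(9/97, 8/7), Reals))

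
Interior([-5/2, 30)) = (-5/2, 30)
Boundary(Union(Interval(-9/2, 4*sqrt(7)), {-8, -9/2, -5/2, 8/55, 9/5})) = {-8, -9/2, 4*sqrt(7)}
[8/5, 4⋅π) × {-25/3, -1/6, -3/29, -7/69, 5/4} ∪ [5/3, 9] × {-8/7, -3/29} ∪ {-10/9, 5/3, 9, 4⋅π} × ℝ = ({-10/9, 5/3, 9, 4⋅π} × ℝ) ∪ ([5/3, 9] × {-8/7, -3/29}) ∪ ([8/5, 4⋅π) × {-25/3, -1/6, -3/29, -7/69, 5/4})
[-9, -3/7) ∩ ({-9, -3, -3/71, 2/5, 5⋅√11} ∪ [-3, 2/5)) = {-9} ∪ [-3, -3/7)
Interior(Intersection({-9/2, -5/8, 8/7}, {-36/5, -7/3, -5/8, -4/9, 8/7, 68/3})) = EmptySet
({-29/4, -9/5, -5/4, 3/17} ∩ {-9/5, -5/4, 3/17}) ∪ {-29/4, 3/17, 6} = {-29/4, -9/5, -5/4, 3/17, 6}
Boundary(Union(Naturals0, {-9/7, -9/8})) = Union({-9/7, -9/8}, Naturals0)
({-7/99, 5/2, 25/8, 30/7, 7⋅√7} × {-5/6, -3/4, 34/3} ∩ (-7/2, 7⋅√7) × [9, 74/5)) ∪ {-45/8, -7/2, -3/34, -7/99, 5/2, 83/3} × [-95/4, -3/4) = ({-7/99, 5/2, 25/8, 30/7} × {34/3}) ∪ ({-45/8, -7/2, -3/34, -7/99, 5/2, 83/3} × [-95/4, -3/4))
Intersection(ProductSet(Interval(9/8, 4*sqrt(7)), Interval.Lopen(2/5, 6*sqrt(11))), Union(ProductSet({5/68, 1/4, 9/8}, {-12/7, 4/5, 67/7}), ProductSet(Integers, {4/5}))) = Union(ProductSet({9/8}, {4/5, 67/7}), ProductSet(Range(2, 11, 1), {4/5}))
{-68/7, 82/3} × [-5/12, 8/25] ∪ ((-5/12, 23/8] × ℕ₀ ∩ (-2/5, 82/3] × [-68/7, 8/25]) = ({-68/7, 82/3} × [-5/12, 8/25]) ∪ ((-2/5, 23/8] × {0})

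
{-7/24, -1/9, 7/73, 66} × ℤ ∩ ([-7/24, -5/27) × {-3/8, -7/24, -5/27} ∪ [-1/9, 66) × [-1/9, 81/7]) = {-1/9, 7/73} × {0, 1, …, 11}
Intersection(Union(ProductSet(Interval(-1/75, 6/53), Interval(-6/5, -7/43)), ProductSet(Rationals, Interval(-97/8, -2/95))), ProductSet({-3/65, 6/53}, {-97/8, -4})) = ProductSet({-3/65, 6/53}, {-97/8, -4})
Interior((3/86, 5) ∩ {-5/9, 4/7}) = ∅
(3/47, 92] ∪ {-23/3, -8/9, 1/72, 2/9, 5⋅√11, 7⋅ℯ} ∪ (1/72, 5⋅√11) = {-23/3, -8/9} ∪ [1/72, 92]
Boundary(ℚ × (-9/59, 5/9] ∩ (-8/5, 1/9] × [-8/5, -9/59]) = ∅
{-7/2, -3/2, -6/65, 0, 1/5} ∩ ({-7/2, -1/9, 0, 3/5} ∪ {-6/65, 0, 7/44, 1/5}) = {-7/2, -6/65, 0, 1/5}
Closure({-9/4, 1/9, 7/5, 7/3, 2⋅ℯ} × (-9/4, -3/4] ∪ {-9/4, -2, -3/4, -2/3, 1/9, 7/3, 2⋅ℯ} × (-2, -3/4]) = ({-9/4, 1/9, 7/5, 7/3, 2⋅ℯ} × [-9/4, -3/4]) ∪ ({-9/4, -2, -3/4, -2/3, 1/9, 7/3, 2⋅ℯ} × [-2, -3/4])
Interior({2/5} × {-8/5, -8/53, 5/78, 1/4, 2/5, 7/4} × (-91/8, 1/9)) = ∅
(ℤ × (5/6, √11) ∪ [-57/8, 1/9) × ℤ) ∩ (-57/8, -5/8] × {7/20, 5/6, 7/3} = {-7, -6, …, -1} × {7/3}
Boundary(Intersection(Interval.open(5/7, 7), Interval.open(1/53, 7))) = {5/7, 7}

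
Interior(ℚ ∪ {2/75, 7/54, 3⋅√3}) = ∅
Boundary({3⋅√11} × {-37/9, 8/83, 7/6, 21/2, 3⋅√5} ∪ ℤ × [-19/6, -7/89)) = (ℤ × [-19/6, -7/89]) ∪ ({3⋅√11} × {-37/9, 8/83, 7/6, 21/2, 3⋅√5})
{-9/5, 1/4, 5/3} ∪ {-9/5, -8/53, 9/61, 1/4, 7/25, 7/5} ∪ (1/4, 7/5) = {-9/5, -8/53, 9/61, 5/3} ∪ [1/4, 7/5]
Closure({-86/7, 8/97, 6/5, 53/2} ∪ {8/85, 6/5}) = {-86/7, 8/97, 8/85, 6/5, 53/2}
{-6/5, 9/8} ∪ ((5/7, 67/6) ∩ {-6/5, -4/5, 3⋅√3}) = {-6/5, 9/8, 3⋅√3}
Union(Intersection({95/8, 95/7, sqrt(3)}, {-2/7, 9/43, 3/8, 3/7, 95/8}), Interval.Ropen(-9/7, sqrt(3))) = Union({95/8}, Interval.Ropen(-9/7, sqrt(3)))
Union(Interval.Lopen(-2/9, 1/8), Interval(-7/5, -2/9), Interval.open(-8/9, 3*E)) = Interval.Ropen(-7/5, 3*E)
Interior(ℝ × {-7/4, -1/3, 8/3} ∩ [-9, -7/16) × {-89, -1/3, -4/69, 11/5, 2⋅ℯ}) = ∅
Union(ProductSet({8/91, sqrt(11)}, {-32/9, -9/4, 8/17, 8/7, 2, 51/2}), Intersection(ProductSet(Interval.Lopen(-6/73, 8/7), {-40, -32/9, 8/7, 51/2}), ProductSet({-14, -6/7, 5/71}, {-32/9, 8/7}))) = Union(ProductSet({5/71}, {-32/9, 8/7}), ProductSet({8/91, sqrt(11)}, {-32/9, -9/4, 8/17, 8/7, 2, 51/2}))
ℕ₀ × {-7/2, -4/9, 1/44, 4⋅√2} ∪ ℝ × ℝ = ℝ × ℝ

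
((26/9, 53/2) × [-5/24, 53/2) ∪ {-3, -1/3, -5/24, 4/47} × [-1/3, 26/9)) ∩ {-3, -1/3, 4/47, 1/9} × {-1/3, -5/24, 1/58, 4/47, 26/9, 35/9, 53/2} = {-3, -1/3, 4/47} × {-1/3, -5/24, 1/58, 4/47}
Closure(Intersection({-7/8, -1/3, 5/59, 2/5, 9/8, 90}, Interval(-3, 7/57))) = {-7/8, -1/3, 5/59}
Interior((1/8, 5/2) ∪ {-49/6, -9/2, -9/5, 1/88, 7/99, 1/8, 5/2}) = (1/8, 5/2)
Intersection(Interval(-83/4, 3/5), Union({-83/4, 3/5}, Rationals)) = Intersection(Interval(-83/4, 3/5), Rationals)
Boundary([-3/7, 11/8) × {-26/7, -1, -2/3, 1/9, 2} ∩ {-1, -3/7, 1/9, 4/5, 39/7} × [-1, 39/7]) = {-3/7, 1/9, 4/5} × {-1, -2/3, 1/9, 2}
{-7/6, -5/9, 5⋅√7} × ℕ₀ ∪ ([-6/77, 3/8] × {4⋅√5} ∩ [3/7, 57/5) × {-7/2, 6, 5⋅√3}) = {-7/6, -5/9, 5⋅√7} × ℕ₀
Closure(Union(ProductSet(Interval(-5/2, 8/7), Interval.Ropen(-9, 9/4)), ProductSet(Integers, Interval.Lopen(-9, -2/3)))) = Union(ProductSet(Integers, Interval(-9, -2/3)), ProductSet(Interval(-5/2, 8/7), Interval(-9, 9/4)))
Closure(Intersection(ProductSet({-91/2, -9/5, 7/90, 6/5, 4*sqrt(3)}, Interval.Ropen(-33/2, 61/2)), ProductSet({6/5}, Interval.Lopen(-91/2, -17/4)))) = ProductSet({6/5}, Interval(-33/2, -17/4))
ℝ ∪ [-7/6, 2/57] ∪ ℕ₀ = (-∞, ∞) ∪ ℕ₀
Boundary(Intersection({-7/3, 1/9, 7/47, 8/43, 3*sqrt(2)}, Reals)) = {-7/3, 1/9, 7/47, 8/43, 3*sqrt(2)}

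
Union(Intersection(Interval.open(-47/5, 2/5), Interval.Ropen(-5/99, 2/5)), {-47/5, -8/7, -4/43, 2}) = Union({-47/5, -8/7, -4/43, 2}, Interval.Ropen(-5/99, 2/5))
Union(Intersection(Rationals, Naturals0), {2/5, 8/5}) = Union({2/5, 8/5}, Naturals0)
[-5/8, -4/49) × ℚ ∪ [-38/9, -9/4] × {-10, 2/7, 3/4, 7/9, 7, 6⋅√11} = ([-5/8, -4/49) × ℚ) ∪ ([-38/9, -9/4] × {-10, 2/7, 3/4, 7/9, 7, 6⋅√11})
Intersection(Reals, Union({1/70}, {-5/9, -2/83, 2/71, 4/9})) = {-5/9, -2/83, 1/70, 2/71, 4/9}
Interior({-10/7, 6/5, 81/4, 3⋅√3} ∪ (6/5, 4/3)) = (6/5, 4/3)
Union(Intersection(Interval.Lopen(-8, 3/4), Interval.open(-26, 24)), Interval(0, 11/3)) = Interval.Lopen(-8, 11/3)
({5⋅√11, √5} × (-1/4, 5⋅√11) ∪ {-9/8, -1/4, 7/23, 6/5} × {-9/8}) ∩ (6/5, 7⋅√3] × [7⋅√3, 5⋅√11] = {√5} × [7⋅√3, 5⋅√11)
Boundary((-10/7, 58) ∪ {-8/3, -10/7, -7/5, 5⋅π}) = {-8/3, -10/7, 58}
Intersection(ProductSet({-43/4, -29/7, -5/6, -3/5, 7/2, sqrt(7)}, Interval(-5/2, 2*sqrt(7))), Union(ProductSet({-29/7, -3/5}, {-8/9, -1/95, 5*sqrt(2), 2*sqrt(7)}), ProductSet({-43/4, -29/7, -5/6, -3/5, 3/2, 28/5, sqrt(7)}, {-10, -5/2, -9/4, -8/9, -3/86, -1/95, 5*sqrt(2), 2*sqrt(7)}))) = ProductSet({-43/4, -29/7, -5/6, -3/5, sqrt(7)}, {-5/2, -9/4, -8/9, -3/86, -1/95, 2*sqrt(7)})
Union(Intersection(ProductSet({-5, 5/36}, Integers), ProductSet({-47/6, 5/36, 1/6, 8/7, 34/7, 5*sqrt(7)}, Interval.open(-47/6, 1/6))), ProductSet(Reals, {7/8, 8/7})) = Union(ProductSet({5/36}, Range(-7, 1, 1)), ProductSet(Reals, {7/8, 8/7}))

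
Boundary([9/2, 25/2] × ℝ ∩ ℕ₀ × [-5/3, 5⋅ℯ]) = {5, 6, …, 12} × [-5/3, 5⋅ℯ]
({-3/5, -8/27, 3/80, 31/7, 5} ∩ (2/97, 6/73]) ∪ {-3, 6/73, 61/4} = {-3, 3/80, 6/73, 61/4}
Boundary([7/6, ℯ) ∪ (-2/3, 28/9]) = {-2/3, 28/9}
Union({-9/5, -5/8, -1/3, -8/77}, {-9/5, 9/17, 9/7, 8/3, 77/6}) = {-9/5, -5/8, -1/3, -8/77, 9/17, 9/7, 8/3, 77/6}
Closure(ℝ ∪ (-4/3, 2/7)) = (-∞, ∞)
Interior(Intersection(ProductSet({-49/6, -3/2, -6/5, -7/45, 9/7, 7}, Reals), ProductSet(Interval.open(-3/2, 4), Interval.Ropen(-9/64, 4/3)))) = EmptySet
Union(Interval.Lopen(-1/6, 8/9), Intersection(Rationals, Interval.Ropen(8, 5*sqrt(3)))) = Union(Intersection(Interval.Ropen(8, 5*sqrt(3)), Rationals), Interval.Lopen(-1/6, 8/9))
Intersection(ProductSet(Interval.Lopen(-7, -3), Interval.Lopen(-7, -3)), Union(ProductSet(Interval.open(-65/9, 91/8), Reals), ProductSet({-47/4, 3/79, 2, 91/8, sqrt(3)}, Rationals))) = ProductSet(Interval.Lopen(-7, -3), Interval.Lopen(-7, -3))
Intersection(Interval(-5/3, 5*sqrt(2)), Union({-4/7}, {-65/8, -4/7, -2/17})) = {-4/7, -2/17}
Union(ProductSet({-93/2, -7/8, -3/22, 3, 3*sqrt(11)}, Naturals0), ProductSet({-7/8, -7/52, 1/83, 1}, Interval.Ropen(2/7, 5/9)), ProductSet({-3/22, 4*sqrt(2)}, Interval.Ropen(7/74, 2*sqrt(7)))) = Union(ProductSet({-3/22, 4*sqrt(2)}, Interval.Ropen(7/74, 2*sqrt(7))), ProductSet({-7/8, -7/52, 1/83, 1}, Interval.Ropen(2/7, 5/9)), ProductSet({-93/2, -7/8, -3/22, 3, 3*sqrt(11)}, Naturals0))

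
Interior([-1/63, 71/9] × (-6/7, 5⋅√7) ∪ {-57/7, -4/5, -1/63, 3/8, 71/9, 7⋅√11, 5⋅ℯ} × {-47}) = (-1/63, 71/9) × (-6/7, 5⋅√7)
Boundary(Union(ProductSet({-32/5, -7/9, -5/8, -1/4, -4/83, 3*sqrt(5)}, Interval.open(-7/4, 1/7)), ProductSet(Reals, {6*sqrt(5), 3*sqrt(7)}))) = Union(ProductSet({-32/5, -7/9, -5/8, -1/4, -4/83, 3*sqrt(5)}, Interval(-7/4, 1/7)), ProductSet(Reals, {6*sqrt(5), 3*sqrt(7)}))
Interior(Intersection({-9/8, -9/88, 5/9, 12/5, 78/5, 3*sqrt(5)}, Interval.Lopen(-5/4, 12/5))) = EmptySet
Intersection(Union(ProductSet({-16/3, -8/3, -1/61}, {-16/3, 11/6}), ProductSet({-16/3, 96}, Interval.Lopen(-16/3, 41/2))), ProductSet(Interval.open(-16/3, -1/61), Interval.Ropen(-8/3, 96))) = ProductSet({-8/3}, {11/6})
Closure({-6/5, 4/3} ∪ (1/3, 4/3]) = {-6/5} ∪ [1/3, 4/3]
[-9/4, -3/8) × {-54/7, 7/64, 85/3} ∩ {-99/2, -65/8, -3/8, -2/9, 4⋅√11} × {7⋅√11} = ∅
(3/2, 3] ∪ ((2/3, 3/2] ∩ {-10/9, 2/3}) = (3/2, 3]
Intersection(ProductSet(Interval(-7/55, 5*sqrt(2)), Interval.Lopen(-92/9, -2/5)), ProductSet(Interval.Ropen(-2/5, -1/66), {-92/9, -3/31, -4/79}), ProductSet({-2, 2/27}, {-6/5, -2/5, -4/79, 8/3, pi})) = EmptySet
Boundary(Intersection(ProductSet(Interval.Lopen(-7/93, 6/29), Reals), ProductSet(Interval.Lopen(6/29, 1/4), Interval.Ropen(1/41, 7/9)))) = EmptySet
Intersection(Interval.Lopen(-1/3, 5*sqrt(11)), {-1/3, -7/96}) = {-7/96}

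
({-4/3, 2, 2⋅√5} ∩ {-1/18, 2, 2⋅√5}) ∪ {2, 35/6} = {2, 35/6, 2⋅√5}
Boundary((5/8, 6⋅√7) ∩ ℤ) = {1, 2, …, 15}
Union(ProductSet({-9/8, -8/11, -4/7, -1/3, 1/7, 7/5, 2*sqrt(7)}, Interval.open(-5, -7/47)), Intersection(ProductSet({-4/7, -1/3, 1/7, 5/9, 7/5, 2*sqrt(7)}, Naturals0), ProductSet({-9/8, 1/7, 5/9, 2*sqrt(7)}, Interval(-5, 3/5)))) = Union(ProductSet({1/7, 5/9, 2*sqrt(7)}, Range(0, 1, 1)), ProductSet({-9/8, -8/11, -4/7, -1/3, 1/7, 7/5, 2*sqrt(7)}, Interval.open(-5, -7/47)))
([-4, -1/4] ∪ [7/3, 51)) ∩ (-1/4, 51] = [7/3, 51)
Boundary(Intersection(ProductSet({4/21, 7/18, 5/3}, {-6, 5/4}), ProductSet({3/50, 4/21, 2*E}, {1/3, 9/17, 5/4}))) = ProductSet({4/21}, {5/4})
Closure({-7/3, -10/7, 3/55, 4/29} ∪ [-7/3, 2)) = [-7/3, 2]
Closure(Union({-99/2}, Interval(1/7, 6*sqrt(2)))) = Union({-99/2}, Interval(1/7, 6*sqrt(2)))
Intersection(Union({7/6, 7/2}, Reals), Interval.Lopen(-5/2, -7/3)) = Interval.Lopen(-5/2, -7/3)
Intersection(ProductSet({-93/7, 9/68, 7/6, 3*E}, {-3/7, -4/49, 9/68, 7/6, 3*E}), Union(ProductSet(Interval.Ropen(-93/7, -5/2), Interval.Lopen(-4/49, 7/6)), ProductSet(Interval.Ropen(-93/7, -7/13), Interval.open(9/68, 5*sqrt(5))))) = ProductSet({-93/7}, {9/68, 7/6, 3*E})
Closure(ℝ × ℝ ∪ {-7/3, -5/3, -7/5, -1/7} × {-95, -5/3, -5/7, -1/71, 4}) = ℝ × ℝ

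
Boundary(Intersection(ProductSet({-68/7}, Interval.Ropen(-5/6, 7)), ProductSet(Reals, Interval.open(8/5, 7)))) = ProductSet({-68/7}, Interval(8/5, 7))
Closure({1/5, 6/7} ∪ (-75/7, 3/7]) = [-75/7, 3/7] ∪ {6/7}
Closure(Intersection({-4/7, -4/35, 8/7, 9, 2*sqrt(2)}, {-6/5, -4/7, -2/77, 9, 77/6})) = {-4/7, 9}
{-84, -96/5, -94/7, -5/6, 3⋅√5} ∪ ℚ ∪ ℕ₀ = ℚ ∪ {3⋅√5}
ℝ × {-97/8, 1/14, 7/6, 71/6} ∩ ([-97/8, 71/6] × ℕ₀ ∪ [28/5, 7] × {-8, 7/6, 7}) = [28/5, 7] × {7/6}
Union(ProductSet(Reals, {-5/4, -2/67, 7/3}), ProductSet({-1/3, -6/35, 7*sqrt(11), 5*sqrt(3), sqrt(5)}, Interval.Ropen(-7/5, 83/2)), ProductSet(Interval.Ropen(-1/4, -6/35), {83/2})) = Union(ProductSet({-1/3, -6/35, 7*sqrt(11), 5*sqrt(3), sqrt(5)}, Interval.Ropen(-7/5, 83/2)), ProductSet(Interval.Ropen(-1/4, -6/35), {83/2}), ProductSet(Reals, {-5/4, -2/67, 7/3}))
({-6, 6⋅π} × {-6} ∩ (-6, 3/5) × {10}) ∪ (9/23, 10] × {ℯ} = (9/23, 10] × {ℯ}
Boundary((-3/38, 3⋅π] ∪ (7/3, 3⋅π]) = {-3/38, 3⋅π}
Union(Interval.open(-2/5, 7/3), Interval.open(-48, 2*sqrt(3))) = Interval.open(-48, 2*sqrt(3))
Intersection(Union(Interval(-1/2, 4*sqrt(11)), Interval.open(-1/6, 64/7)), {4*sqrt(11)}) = {4*sqrt(11)}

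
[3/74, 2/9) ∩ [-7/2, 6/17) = [3/74, 2/9)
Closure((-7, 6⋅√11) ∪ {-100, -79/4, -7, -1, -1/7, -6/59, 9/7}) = {-100, -79/4} ∪ [-7, 6⋅√11]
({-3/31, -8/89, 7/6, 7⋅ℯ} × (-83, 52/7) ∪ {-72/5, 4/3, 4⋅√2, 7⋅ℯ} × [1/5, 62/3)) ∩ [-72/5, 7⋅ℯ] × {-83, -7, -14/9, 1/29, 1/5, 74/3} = ({-3/31, -8/89, 7/6, 7⋅ℯ} × {-7, -14/9, 1/29, 1/5}) ∪ ({-72/5, 4/3, 4⋅√2, 7⋅ℯ} × {1/5})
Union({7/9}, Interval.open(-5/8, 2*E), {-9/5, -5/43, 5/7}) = Union({-9/5}, Interval.open(-5/8, 2*E))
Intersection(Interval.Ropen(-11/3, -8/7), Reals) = Interval.Ropen(-11/3, -8/7)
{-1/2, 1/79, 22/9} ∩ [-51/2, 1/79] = {-1/2, 1/79}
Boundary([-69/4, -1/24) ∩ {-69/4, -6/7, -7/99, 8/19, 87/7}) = {-69/4, -6/7, -7/99}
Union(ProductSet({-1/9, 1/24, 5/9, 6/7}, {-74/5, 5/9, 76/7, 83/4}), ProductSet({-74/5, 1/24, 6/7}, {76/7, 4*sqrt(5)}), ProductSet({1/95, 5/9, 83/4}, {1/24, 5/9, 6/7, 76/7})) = Union(ProductSet({-74/5, 1/24, 6/7}, {76/7, 4*sqrt(5)}), ProductSet({1/95, 5/9, 83/4}, {1/24, 5/9, 6/7, 76/7}), ProductSet({-1/9, 1/24, 5/9, 6/7}, {-74/5, 5/9, 76/7, 83/4}))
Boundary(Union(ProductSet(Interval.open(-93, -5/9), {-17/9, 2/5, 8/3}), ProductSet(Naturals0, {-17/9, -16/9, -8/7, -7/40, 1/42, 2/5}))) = Union(ProductSet(Interval(-93, -5/9), {-17/9, 2/5, 8/3}), ProductSet(Naturals0, {-17/9, -16/9, -8/7, -7/40, 1/42, 2/5}))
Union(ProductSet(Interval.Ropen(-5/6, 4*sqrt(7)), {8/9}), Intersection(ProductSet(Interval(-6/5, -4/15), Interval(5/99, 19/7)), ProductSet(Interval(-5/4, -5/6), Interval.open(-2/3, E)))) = Union(ProductSet(Interval(-6/5, -5/6), Interval(5/99, 19/7)), ProductSet(Interval.Ropen(-5/6, 4*sqrt(7)), {8/9}))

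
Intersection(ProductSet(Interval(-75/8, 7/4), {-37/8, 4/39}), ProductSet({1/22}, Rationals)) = ProductSet({1/22}, {-37/8, 4/39})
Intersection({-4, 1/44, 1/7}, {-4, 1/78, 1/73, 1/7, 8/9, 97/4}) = {-4, 1/7}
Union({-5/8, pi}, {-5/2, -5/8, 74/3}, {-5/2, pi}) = {-5/2, -5/8, 74/3, pi}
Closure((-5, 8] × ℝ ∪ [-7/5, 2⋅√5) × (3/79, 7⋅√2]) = [-5, 8] × ℝ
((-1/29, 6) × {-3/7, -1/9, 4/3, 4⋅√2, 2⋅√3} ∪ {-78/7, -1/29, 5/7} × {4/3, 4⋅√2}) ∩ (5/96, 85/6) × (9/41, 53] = (5/96, 6) × {4/3, 4⋅√2, 2⋅√3}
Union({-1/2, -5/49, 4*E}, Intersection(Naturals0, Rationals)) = Union({-1/2, -5/49, 4*E}, Naturals0)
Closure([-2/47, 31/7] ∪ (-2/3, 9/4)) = [-2/3, 31/7]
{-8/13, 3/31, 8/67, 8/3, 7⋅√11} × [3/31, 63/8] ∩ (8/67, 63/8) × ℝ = {8/3} × [3/31, 63/8]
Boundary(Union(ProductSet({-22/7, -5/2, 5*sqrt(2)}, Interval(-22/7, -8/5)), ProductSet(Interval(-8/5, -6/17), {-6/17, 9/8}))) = Union(ProductSet({-22/7, -5/2, 5*sqrt(2)}, Interval(-22/7, -8/5)), ProductSet(Interval(-8/5, -6/17), {-6/17, 9/8}))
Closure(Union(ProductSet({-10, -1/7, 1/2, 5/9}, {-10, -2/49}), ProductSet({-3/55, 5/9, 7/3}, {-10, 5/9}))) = Union(ProductSet({-3/55, 5/9, 7/3}, {-10, 5/9}), ProductSet({-10, -1/7, 1/2, 5/9}, {-10, -2/49}))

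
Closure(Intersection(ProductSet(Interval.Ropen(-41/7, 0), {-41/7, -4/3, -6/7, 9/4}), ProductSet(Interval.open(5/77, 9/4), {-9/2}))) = EmptySet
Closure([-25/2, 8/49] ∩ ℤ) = {-12, -11, …, 0}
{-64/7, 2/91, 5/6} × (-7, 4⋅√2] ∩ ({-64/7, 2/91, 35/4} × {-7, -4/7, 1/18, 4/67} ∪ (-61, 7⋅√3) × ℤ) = ({-64/7, 2/91} × {-4/7, 1/18, 4/67}) ∪ ({-64/7, 2/91, 5/6} × {-6, -5, …, 5})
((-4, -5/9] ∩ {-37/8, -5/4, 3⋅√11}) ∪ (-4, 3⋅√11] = (-4, 3⋅√11]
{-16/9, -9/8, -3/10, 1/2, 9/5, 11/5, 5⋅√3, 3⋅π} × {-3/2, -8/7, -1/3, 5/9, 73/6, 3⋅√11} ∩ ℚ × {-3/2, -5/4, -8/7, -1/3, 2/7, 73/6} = {-16/9, -9/8, -3/10, 1/2, 9/5, 11/5} × {-3/2, -8/7, -1/3, 73/6}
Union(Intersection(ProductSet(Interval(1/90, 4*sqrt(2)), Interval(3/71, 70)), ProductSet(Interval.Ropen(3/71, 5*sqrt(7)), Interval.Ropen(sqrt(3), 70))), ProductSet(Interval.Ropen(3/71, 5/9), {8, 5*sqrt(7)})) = ProductSet(Interval(3/71, 4*sqrt(2)), Interval.Ropen(sqrt(3), 70))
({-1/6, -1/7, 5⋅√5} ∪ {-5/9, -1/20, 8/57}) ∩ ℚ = {-5/9, -1/6, -1/7, -1/20, 8/57}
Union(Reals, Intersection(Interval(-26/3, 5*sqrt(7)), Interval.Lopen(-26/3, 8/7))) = Interval(-oo, oo)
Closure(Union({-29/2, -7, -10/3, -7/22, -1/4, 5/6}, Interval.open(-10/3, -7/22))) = Union({-29/2, -7, -1/4, 5/6}, Interval(-10/3, -7/22))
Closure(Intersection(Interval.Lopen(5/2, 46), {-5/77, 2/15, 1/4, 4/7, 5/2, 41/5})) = {41/5}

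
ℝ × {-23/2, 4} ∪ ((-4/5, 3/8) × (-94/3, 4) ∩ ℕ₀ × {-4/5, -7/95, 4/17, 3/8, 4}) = (ℝ × {-23/2, 4}) ∪ ({0} × {-4/5, -7/95, 4/17, 3/8})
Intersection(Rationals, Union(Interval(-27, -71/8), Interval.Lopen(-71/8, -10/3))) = Intersection(Interval(-27, -10/3), Rationals)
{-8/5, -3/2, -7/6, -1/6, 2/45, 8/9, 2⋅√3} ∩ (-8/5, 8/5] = {-3/2, -7/6, -1/6, 2/45, 8/9}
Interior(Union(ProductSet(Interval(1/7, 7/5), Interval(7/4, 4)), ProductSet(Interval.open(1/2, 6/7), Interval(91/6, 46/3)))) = Union(ProductSet(Interval.open(1/7, 7/5), Interval.open(7/4, 4)), ProductSet(Interval.open(1/2, 6/7), Interval.open(91/6, 46/3)))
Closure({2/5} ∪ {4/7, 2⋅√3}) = {2/5, 4/7, 2⋅√3}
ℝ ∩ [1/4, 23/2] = [1/4, 23/2]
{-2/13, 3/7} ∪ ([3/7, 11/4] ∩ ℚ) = {-2/13} ∪ (ℚ ∩ [3/7, 11/4])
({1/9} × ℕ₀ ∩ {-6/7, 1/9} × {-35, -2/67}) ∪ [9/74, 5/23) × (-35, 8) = [9/74, 5/23) × (-35, 8)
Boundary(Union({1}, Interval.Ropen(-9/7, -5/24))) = {-9/7, -5/24, 1}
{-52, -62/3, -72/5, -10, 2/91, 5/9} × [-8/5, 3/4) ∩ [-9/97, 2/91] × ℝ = {2/91} × [-8/5, 3/4)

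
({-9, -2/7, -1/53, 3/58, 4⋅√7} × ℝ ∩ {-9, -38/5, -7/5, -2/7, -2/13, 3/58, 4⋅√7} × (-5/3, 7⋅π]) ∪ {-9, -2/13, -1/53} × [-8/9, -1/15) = ({-9, -2/13, -1/53} × [-8/9, -1/15)) ∪ ({-9, -2/7, 3/58, 4⋅√7} × (-5/3, 7⋅π])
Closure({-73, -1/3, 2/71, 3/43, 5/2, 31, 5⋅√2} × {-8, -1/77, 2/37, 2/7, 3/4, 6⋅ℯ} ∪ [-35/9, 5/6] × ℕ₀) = ([-35/9, 5/6] × ℕ₀) ∪ ({-73, -1/3, 2/71, 3/43, 5/2, 31, 5⋅√2} × {-8, -1/77, 2/37, 2/7, 3/4, 6⋅ℯ})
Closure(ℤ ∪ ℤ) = ℤ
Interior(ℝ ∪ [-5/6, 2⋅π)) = (-∞, ∞)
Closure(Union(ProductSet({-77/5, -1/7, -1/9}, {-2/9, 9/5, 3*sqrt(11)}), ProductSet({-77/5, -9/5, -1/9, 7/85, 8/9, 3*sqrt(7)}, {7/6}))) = Union(ProductSet({-77/5, -1/7, -1/9}, {-2/9, 9/5, 3*sqrt(11)}), ProductSet({-77/5, -9/5, -1/9, 7/85, 8/9, 3*sqrt(7)}, {7/6}))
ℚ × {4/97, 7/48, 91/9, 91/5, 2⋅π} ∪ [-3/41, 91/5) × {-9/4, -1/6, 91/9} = ([-3/41, 91/5) × {-9/4, -1/6, 91/9}) ∪ (ℚ × {4/97, 7/48, 91/9, 91/5, 2⋅π})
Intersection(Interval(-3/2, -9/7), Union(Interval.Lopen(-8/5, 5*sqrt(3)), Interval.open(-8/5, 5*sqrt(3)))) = Interval(-3/2, -9/7)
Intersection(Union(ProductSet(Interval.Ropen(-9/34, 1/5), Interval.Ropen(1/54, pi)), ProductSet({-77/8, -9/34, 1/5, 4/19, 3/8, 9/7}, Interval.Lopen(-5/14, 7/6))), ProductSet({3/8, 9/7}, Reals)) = ProductSet({3/8, 9/7}, Interval.Lopen(-5/14, 7/6))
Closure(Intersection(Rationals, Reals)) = Reals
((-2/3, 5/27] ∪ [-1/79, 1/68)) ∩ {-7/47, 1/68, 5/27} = {-7/47, 1/68, 5/27}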